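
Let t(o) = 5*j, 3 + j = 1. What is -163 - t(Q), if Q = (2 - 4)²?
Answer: -153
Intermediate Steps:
j = -2 (j = -3 + 1 = -2)
Q = 4 (Q = (-2)² = 4)
t(o) = -10 (t(o) = 5*(-2) = -10)
-163 - t(Q) = -163 - 1*(-10) = -163 + 10 = -153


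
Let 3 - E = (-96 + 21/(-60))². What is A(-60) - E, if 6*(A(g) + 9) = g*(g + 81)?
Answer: 3624529/400 ≈ 9061.3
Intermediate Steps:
A(g) = -9 + g*(81 + g)/6 (A(g) = -9 + (g*(g + 81))/6 = -9 + (g*(81 + g))/6 = -9 + g*(81 + g)/6)
E = -3712129/400 (E = 3 - (-96 + 21/(-60))² = 3 - (-96 + 21*(-1/60))² = 3 - (-96 - 7/20)² = 3 - (-1927/20)² = 3 - 1*3713329/400 = 3 - 3713329/400 = -3712129/400 ≈ -9280.3)
A(-60) - E = (-9 + (⅙)*(-60)² + (27/2)*(-60)) - 1*(-3712129/400) = (-9 + (⅙)*3600 - 810) + 3712129/400 = (-9 + 600 - 810) + 3712129/400 = -219 + 3712129/400 = 3624529/400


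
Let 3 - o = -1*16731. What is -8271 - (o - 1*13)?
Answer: -24992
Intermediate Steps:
o = 16734 (o = 3 - (-1)*16731 = 3 - 1*(-16731) = 3 + 16731 = 16734)
-8271 - (o - 1*13) = -8271 - (16734 - 1*13) = -8271 - (16734 - 13) = -8271 - 1*16721 = -8271 - 16721 = -24992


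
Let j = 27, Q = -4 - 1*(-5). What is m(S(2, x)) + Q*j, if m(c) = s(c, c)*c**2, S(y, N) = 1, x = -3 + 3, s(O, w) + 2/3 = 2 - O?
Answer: 82/3 ≈ 27.333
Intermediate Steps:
s(O, w) = 4/3 - O (s(O, w) = -2/3 + (2 - O) = 4/3 - O)
Q = 1 (Q = -4 + 5 = 1)
x = 0
m(c) = c**2*(4/3 - c) (m(c) = (4/3 - c)*c**2 = c**2*(4/3 - c))
m(S(2, x)) + Q*j = 1**2*(4/3 - 1*1) + 1*27 = 1*(4/3 - 1) + 27 = 1*(1/3) + 27 = 1/3 + 27 = 82/3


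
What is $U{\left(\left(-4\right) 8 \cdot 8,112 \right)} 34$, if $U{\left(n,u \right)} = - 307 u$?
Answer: $-1169056$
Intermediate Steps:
$U{\left(\left(-4\right) 8 \cdot 8,112 \right)} 34 = \left(-307\right) 112 \cdot 34 = \left(-34384\right) 34 = -1169056$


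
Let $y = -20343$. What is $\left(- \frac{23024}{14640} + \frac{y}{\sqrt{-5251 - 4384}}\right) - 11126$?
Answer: $- \frac{10181729}{915} + \frac{20343 i \sqrt{9635}}{9635} \approx -11128.0 + 207.25 i$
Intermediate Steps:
$\left(- \frac{23024}{14640} + \frac{y}{\sqrt{-5251 - 4384}}\right) - 11126 = \left(- \frac{23024}{14640} - \frac{20343}{\sqrt{-5251 - 4384}}\right) - 11126 = \left(\left(-23024\right) \frac{1}{14640} - \frac{20343}{\sqrt{-9635}}\right) - 11126 = \left(- \frac{1439}{915} - \frac{20343}{i \sqrt{9635}}\right) - 11126 = \left(- \frac{1439}{915} - 20343 \left(- \frac{i \sqrt{9635}}{9635}\right)\right) - 11126 = \left(- \frac{1439}{915} + \frac{20343 i \sqrt{9635}}{9635}\right) - 11126 = - \frac{10181729}{915} + \frac{20343 i \sqrt{9635}}{9635}$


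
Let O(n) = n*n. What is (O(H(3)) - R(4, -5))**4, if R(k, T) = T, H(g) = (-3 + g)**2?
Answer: 625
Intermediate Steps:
O(n) = n**2
(O(H(3)) - R(4, -5))**4 = (((-3 + 3)**2)**2 - 1*(-5))**4 = ((0**2)**2 + 5)**4 = (0**2 + 5)**4 = (0 + 5)**4 = 5**4 = 625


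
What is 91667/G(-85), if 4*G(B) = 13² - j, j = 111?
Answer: 183334/29 ≈ 6321.9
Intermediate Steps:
G(B) = 29/2 (G(B) = (13² - 1*111)/4 = (169 - 111)/4 = (¼)*58 = 29/2)
91667/G(-85) = 91667/(29/2) = 91667*(2/29) = 183334/29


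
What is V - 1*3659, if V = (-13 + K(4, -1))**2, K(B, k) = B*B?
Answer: -3650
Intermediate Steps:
K(B, k) = B**2
V = 9 (V = (-13 + 4**2)**2 = (-13 + 16)**2 = 3**2 = 9)
V - 1*3659 = 9 - 1*3659 = 9 - 3659 = -3650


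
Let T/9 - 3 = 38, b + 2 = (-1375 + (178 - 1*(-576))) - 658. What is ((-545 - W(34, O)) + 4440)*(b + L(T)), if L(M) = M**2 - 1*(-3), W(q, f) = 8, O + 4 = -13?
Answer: 524290221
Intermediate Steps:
O = -17 (O = -4 - 13 = -17)
b = -1281 (b = -2 + ((-1375 + (178 - 1*(-576))) - 658) = -2 + ((-1375 + (178 + 576)) - 658) = -2 + ((-1375 + 754) - 658) = -2 + (-621 - 658) = -2 - 1279 = -1281)
T = 369 (T = 27 + 9*38 = 27 + 342 = 369)
L(M) = 3 + M**2 (L(M) = M**2 + 3 = 3 + M**2)
((-545 - W(34, O)) + 4440)*(b + L(T)) = ((-545 - 1*8) + 4440)*(-1281 + (3 + 369**2)) = ((-545 - 8) + 4440)*(-1281 + (3 + 136161)) = (-553 + 4440)*(-1281 + 136164) = 3887*134883 = 524290221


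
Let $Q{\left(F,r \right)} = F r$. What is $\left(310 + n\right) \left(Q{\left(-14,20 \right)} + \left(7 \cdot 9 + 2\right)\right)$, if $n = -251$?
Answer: $-12685$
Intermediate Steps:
$\left(310 + n\right) \left(Q{\left(-14,20 \right)} + \left(7 \cdot 9 + 2\right)\right) = \left(310 - 251\right) \left(\left(-14\right) 20 + \left(7 \cdot 9 + 2\right)\right) = 59 \left(-280 + \left(63 + 2\right)\right) = 59 \left(-280 + 65\right) = 59 \left(-215\right) = -12685$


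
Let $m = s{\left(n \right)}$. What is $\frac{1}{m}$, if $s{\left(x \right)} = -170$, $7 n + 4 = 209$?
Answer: $- \frac{1}{170} \approx -0.0058824$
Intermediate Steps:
$n = \frac{205}{7}$ ($n = - \frac{4}{7} + \frac{1}{7} \cdot 209 = - \frac{4}{7} + \frac{209}{7} = \frac{205}{7} \approx 29.286$)
$m = -170$
$\frac{1}{m} = \frac{1}{-170} = - \frac{1}{170}$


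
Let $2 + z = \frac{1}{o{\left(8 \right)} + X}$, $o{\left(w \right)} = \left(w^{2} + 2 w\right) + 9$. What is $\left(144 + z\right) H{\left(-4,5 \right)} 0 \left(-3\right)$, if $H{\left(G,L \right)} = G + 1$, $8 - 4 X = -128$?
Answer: $0$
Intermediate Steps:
$X = 34$ ($X = 2 - -32 = 2 + 32 = 34$)
$o{\left(w \right)} = 9 + w^{2} + 2 w$
$H{\left(G,L \right)} = 1 + G$
$z = - \frac{245}{123}$ ($z = -2 + \frac{1}{\left(9 + 8^{2} + 2 \cdot 8\right) + 34} = -2 + \frac{1}{\left(9 + 64 + 16\right) + 34} = -2 + \frac{1}{89 + 34} = -2 + \frac{1}{123} = - \frac{245}{123} \approx -1.9919$)
$\left(144 + z\right) H{\left(-4,5 \right)} 0 \left(-3\right) = \left(144 - \frac{245}{123}\right) \left(1 - 4\right) 0 \left(-3\right) = \frac{17467 \left(-3\right) 0 \left(-3\right)}{123} = \frac{17467 \cdot 0 \left(-3\right)}{123} = \frac{17467}{123} \cdot 0 = 0$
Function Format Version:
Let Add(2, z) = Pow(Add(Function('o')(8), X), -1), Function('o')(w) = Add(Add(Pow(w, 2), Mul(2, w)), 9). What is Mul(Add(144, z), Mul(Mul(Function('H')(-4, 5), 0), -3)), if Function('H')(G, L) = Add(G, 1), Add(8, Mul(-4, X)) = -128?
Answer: 0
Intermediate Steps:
X = 34 (X = Add(2, Mul(Rational(-1, 4), -128)) = Add(2, 32) = 34)
Function('o')(w) = Add(9, Pow(w, 2), Mul(2, w))
Function('H')(G, L) = Add(1, G)
z = Rational(-245, 123) (z = Add(-2, Pow(Add(Add(9, Pow(8, 2), Mul(2, 8)), 34), -1)) = Add(-2, Pow(Add(Add(9, 64, 16), 34), -1)) = Add(-2, Pow(Add(89, 34), -1)) = Add(-2, Pow(123, -1)) = Add(-2, Rational(1, 123)) = Rational(-245, 123) ≈ -1.9919)
Mul(Add(144, z), Mul(Mul(Function('H')(-4, 5), 0), -3)) = Mul(Add(144, Rational(-245, 123)), Mul(Mul(Add(1, -4), 0), -3)) = Mul(Rational(17467, 123), Mul(Mul(-3, 0), -3)) = Mul(Rational(17467, 123), Mul(0, -3)) = Mul(Rational(17467, 123), 0) = 0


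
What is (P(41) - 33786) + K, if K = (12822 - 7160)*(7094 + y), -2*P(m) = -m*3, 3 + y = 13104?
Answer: 228620731/2 ≈ 1.1431e+8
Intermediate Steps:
y = 13101 (y = -3 + 13104 = 13101)
P(m) = 3*m/2 (P(m) = -(-m)*3/2 = -(-3)*m/2 = 3*m/2)
K = 114344090 (K = (12822 - 7160)*(7094 + 13101) = 5662*20195 = 114344090)
(P(41) - 33786) + K = ((3/2)*41 - 33786) + 114344090 = (123/2 - 33786) + 114344090 = -67449/2 + 114344090 = 228620731/2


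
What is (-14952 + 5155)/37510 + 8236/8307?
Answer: 3204911/4388670 ≈ 0.73027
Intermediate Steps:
(-14952 + 5155)/37510 + 8236/8307 = -9797*1/37510 + 8236*(1/8307) = -9797/37510 + 116/117 = 3204911/4388670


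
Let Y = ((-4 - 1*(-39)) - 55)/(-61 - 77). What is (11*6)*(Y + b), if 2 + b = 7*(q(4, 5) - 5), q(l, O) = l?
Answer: -13442/23 ≈ -584.43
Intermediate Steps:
Y = 10/69 (Y = ((-4 + 39) - 55)/(-138) = (35 - 55)*(-1/138) = -20*(-1/138) = 10/69 ≈ 0.14493)
b = -9 (b = -2 + 7*(4 - 5) = -2 + 7*(-1) = -2 - 7 = -9)
(11*6)*(Y + b) = (11*6)*(10/69 - 9) = 66*(-611/69) = -13442/23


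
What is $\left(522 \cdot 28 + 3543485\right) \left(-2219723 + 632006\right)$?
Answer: $-5649257445417$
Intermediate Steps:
$\left(522 \cdot 28 + 3543485\right) \left(-2219723 + 632006\right) = \left(14616 + 3543485\right) \left(-1587717\right) = 3558101 \left(-1587717\right) = -5649257445417$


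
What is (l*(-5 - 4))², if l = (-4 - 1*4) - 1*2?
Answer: 8100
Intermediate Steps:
l = -10 (l = (-4 - 4) - 2 = -8 - 2 = -10)
(l*(-5 - 4))² = (-10*(-5 - 4))² = (-10*(-9))² = 90² = 8100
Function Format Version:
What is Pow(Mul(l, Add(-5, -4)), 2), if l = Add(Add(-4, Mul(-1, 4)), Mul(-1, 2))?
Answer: 8100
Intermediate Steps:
l = -10 (l = Add(Add(-4, -4), -2) = Add(-8, -2) = -10)
Pow(Mul(l, Add(-5, -4)), 2) = Pow(Mul(-10, Add(-5, -4)), 2) = Pow(Mul(-10, -9), 2) = Pow(90, 2) = 8100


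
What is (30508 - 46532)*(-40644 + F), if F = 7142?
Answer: 536836048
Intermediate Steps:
(30508 - 46532)*(-40644 + F) = (30508 - 46532)*(-40644 + 7142) = -16024*(-33502) = 536836048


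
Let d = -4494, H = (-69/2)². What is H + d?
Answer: -13215/4 ≈ -3303.8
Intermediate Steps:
H = 4761/4 (H = (-69*½)² = (-69/2)² = 4761/4 ≈ 1190.3)
H + d = 4761/4 - 4494 = -13215/4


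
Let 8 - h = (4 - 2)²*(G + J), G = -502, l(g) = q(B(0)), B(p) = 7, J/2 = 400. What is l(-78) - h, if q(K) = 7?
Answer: 1191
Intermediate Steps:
J = 800 (J = 2*400 = 800)
l(g) = 7
h = -1184 (h = 8 - (4 - 2)²*(-502 + 800) = 8 - 2²*298 = 8 - 4*298 = 8 - 1*1192 = 8 - 1192 = -1184)
l(-78) - h = 7 - 1*(-1184) = 7 + 1184 = 1191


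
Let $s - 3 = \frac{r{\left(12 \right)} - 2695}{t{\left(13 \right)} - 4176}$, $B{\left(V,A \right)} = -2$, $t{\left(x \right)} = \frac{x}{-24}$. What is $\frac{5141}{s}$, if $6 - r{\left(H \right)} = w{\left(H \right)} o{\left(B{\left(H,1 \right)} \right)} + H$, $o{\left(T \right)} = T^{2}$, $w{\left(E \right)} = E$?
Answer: $\frac{515318417}{366687} \approx 1405.3$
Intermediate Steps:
$t{\left(x \right)} = - \frac{x}{24}$ ($t{\left(x \right)} = x \left(- \frac{1}{24}\right) = - \frac{x}{24}$)
$r{\left(H \right)} = 6 - 5 H$ ($r{\left(H \right)} = 6 - \left(H \left(-2\right)^{2} + H\right) = 6 - \left(H 4 + H\right) = 6 - \left(4 H + H\right) = 6 - 5 H$)
$s = \frac{366687}{100237}$ ($s = 3 + \frac{\left(6 - 60\right) - 2695}{\left(- \frac{1}{24}\right) 13 - 4176} = 3 + \frac{\left(6 - 60\right) - 2695}{- \frac{13}{24} - 4176} = 3 + \frac{-54 - 2695}{- \frac{100237}{24}} = 3 - - \frac{65976}{100237} = 3 + \frac{65976}{100237} = \frac{366687}{100237} \approx 3.6582$)
$\frac{5141}{s} = \frac{5141}{\frac{366687}{100237}} = 5141 \cdot \frac{100237}{366687} = \frac{515318417}{366687}$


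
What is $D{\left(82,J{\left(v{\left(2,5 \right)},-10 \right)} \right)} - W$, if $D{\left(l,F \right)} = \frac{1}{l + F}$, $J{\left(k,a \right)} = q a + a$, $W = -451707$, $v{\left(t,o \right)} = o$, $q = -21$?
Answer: $\frac{127381375}{282} \approx 4.5171 \cdot 10^{5}$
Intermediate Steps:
$J{\left(k,a \right)} = - 20 a$ ($J{\left(k,a \right)} = - 21 a + a = - 20 a$)
$D{\left(l,F \right)} = \frac{1}{F + l}$
$D{\left(82,J{\left(v{\left(2,5 \right)},-10 \right)} \right)} - W = \frac{1}{\left(-20\right) \left(-10\right) + 82} - -451707 = \frac{1}{200 + 82} + 451707 = \frac{1}{282} + 451707 = \frac{127381375}{282}$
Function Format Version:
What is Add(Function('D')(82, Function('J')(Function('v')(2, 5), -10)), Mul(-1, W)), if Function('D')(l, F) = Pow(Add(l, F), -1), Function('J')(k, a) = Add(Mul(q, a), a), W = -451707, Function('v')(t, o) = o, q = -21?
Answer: Rational(127381375, 282) ≈ 4.5171e+5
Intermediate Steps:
Function('J')(k, a) = Mul(-20, a) (Function('J')(k, a) = Add(Mul(-21, a), a) = Mul(-20, a))
Function('D')(l, F) = Pow(Add(F, l), -1)
Add(Function('D')(82, Function('J')(Function('v')(2, 5), -10)), Mul(-1, W)) = Add(Pow(Add(Mul(-20, -10), 82), -1), Mul(-1, -451707)) = Add(Pow(Add(200, 82), -1), 451707) = Add(Pow(282, -1), 451707) = Add(Rational(1, 282), 451707) = Rational(127381375, 282)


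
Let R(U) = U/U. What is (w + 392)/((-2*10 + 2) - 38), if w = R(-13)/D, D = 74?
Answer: -29009/4144 ≈ -7.0002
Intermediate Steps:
R(U) = 1
w = 1/74 ≈ 0.013514
(w + 392)/((-2*10 + 2) - 38) = (1/74 + 392)/((-2*10 + 2) - 38) = 29009/(74*((-20 + 2) - 38)) = 29009/(74*(-18 - 38)) = (29009/74)/(-56) = (29009/74)*(-1/56) = -29009/4144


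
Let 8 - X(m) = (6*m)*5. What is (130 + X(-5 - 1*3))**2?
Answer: 142884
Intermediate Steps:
X(m) = 8 - 30*m (X(m) = 8 - 6*m*5 = 8 - 30*m)
(130 + X(-5 - 1*3))**2 = (130 + (8 - 30*(-5 - 1*3)))**2 = (130 + (8 - 30*(-5 - 3)))**2 = (130 + (8 - 30*(-8)))**2 = (130 + (8 + 240))**2 = (130 + 248)**2 = 378**2 = 142884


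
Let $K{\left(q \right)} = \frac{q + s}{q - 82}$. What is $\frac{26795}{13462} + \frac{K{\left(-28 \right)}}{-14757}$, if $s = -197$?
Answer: $\frac{724874845}{364207679} \approx 1.9903$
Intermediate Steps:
$K{\left(q \right)} = \frac{-197 + q}{-82 + q}$ ($K{\left(q \right)} = \frac{q - 197}{q - 82} = \frac{-197 + q}{-82 + q}$)
$\frac{26795}{13462} + \frac{K{\left(-28 \right)}}{-14757} = \frac{26795}{13462} + \frac{\frac{1}{-82 - 28} \left(-197 - 28\right)}{-14757} = 26795 \cdot \frac{1}{13462} + \frac{1}{-110} \left(-225\right) \left(- \frac{1}{14757}\right) = \frac{26795}{13462} + \left(- \frac{1}{110}\right) \left(-225\right) \left(- \frac{1}{14757}\right) = \frac{26795}{13462} + \frac{45}{22} \left(- \frac{1}{14757}\right) = \frac{26795}{13462} - \frac{15}{108218} = \frac{724874845}{364207679}$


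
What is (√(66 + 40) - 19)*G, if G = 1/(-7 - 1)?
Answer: 19/8 - √106/8 ≈ 1.0880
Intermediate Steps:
G = -⅛ (G = 1/(-8) = -⅛ ≈ -0.12500)
(√(66 + 40) - 19)*G = (√(66 + 40) - 19)*(-⅛) = (√106 - 19)*(-⅛) = (-19 + √106)*(-⅛) = 19/8 - √106/8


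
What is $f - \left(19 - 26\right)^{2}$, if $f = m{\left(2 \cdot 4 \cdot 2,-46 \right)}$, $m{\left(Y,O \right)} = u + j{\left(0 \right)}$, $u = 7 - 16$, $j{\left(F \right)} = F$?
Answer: $-58$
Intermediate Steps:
$u = -9$ ($u = 7 - 16 = -9$)
$m{\left(Y,O \right)} = -9$ ($m{\left(Y,O \right)} = -9 + 0 = -9$)
$f = -9$
$f - \left(19 - 26\right)^{2} = -9 - \left(19 - 26\right)^{2} = -9 - \left(-7\right)^{2} = -9 - 49 = -58$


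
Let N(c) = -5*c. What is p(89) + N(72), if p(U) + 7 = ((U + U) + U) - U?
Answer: -189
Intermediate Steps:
p(U) = -7 + 2*U (p(U) = -7 + (((U + U) + U) - U) = -7 + ((2*U + U) - U) = -7 + (3*U - U) = -7 + 2*U)
p(89) + N(72) = (-7 + 2*89) - 5*72 = (-7 + 178) - 360 = 171 - 360 = -189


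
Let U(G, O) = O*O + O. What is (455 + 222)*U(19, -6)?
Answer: 20310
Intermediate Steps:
U(G, O) = O + O**2 (U(G, O) = O**2 + O = O + O**2)
(455 + 222)*U(19, -6) = (455 + 222)*(-6*(1 - 6)) = 677*(-6*(-5)) = 677*30 = 20310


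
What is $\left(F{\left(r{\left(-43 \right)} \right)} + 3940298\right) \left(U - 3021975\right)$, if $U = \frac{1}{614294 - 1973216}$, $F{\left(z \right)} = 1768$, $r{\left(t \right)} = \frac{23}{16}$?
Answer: $- \frac{2698099973206227461}{226487} \approx -1.1913 \cdot 10^{13}$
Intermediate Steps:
$r{\left(t \right)} = \frac{23}{16}$ ($r{\left(t \right)} = 23 \cdot \frac{1}{16} = \frac{23}{16}$)
$U = - \frac{1}{1358922}$ ($U = \frac{1}{-1358922} = - \frac{1}{1358922} \approx -7.3588 \cdot 10^{-7}$)
$\left(F{\left(r{\left(-43 \right)} \right)} + 3940298\right) \left(U - 3021975\right) = \left(1768 + 3940298\right) \left(- \frac{1}{1358922} - 3021975\right) = 3942066 \left(- \frac{4106628310951}{1358922}\right) = - \frac{2698099973206227461}{226487}$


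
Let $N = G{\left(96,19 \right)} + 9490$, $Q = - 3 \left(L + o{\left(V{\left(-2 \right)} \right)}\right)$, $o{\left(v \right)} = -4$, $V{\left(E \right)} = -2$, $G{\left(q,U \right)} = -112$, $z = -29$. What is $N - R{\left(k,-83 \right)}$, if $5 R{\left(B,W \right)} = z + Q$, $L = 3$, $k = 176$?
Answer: $\frac{46916}{5} \approx 9383.2$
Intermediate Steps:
$Q = 3$ ($Q = - 3 \left(3 - 4\right) = \left(-3\right) \left(-1\right) = 3$)
$R{\left(B,W \right)} = - \frac{26}{5}$ ($R{\left(B,W \right)} = \frac{-29 + 3}{5} = \frac{1}{5} \left(-26\right) = - \frac{26}{5}$)
$N = 9378$ ($N = -112 + 9490 = 9378$)
$N - R{\left(k,-83 \right)} = 9378 - - \frac{26}{5} = 9378 + \frac{26}{5} = \frac{46916}{5}$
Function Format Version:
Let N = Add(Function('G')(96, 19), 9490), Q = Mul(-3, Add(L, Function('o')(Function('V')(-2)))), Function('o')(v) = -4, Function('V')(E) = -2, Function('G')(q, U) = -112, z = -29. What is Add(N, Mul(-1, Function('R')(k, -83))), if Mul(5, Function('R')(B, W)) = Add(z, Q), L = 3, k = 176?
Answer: Rational(46916, 5) ≈ 9383.2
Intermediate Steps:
Q = 3 (Q = Mul(-3, Add(3, -4)) = Mul(-3, -1) = 3)
Function('R')(B, W) = Rational(-26, 5) (Function('R')(B, W) = Mul(Rational(1, 5), Add(-29, 3)) = Mul(Rational(1, 5), -26) = Rational(-26, 5))
N = 9378 (N = Add(-112, 9490) = 9378)
Add(N, Mul(-1, Function('R')(k, -83))) = Add(9378, Mul(-1, Rational(-26, 5))) = Add(9378, Rational(26, 5)) = Rational(46916, 5)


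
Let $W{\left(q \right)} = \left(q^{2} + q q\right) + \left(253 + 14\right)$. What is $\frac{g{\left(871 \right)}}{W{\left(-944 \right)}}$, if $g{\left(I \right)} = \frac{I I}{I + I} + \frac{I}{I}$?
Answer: $\frac{873}{3565078} \approx 0.00024488$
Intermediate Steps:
$g{\left(I \right)} = 1 + \frac{I}{2}$ ($g{\left(I \right)} = \frac{I^{2}}{2 I} + 1 = I^{2} \frac{1}{2 I} + 1 = \frac{I}{2} + 1 = 1 + \frac{I}{2}$)
$W{\left(q \right)} = 267 + 2 q^{2}$ ($W{\left(q \right)} = \left(q^{2} + q^{2}\right) + 267 = 2 q^{2} + 267 = 267 + 2 q^{2}$)
$\frac{g{\left(871 \right)}}{W{\left(-944 \right)}} = \frac{1 + \frac{1}{2} \cdot 871}{267 + 2 \left(-944\right)^{2}} = \frac{1 + \frac{871}{2}}{267 + 2 \cdot 891136} = \frac{873}{2 \left(267 + 1782272\right)} = \frac{873}{2 \cdot 1782539} = \frac{873}{2} \cdot \frac{1}{1782539} = \frac{873}{3565078}$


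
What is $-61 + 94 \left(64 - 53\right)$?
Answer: $973$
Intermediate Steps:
$-61 + 94 \left(64 - 53\right) = -61 + 94 \cdot 11 = -61 + 1034 = 973$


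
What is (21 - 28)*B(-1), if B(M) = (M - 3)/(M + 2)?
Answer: 28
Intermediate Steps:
B(M) = (-3 + M)/(2 + M)
(21 - 28)*B(-1) = (21 - 28)*((-3 - 1)/(2 - 1)) = -7*(-4)/1 = -7*(-4) = 28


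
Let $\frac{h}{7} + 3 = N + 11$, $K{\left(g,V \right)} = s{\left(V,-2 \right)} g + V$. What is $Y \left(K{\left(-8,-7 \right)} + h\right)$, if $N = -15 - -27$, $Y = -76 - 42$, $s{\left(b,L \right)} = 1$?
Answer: $-14750$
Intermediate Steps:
$K{\left(g,V \right)} = V + g$ ($K{\left(g,V \right)} = 1 g + V = g + V = V + g$)
$Y = -118$
$N = 12$ ($N = -15 + 27 = 12$)
$h = 140$ ($h = -21 + 7 \left(12 + 11\right) = -21 + 7 \cdot 23 = -21 + 161 = 140$)
$Y \left(K{\left(-8,-7 \right)} + h\right) = - 118 \left(\left(-7 - 8\right) + 140\right) = - 118 \left(-15 + 140\right) = \left(-118\right) 125 = -14750$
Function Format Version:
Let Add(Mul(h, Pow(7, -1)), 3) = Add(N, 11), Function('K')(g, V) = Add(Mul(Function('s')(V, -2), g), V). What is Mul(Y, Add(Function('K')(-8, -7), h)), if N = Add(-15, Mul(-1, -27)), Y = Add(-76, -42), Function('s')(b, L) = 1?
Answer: -14750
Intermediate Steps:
Function('K')(g, V) = Add(V, g) (Function('K')(g, V) = Add(Mul(1, g), V) = Add(g, V) = Add(V, g))
Y = -118
N = 12 (N = Add(-15, 27) = 12)
h = 140 (h = Add(-21, Mul(7, Add(12, 11))) = Add(-21, Mul(7, 23)) = Add(-21, 161) = 140)
Mul(Y, Add(Function('K')(-8, -7), h)) = Mul(-118, Add(Add(-7, -8), 140)) = Mul(-118, Add(-15, 140)) = Mul(-118, 125) = -14750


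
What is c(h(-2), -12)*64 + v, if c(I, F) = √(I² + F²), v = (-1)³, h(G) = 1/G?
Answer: -1 + 32*√577 ≈ 767.67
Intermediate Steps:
v = -1
c(I, F) = √(F² + I²)
c(h(-2), -12)*64 + v = √((-12)² + (1/(-2))²)*64 - 1 = √(144 + (-½)²)*64 - 1 = √(144 + ¼)*64 - 1 = √(577/4)*64 - 1 = (√577/2)*64 - 1 = 32*√577 - 1 = -1 + 32*√577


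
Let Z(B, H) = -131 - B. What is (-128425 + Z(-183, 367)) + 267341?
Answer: 138968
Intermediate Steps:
(-128425 + Z(-183, 367)) + 267341 = (-128425 + (-131 - 1*(-183))) + 267341 = (-128425 + (-131 + 183)) + 267341 = (-128425 + 52) + 267341 = -128373 + 267341 = 138968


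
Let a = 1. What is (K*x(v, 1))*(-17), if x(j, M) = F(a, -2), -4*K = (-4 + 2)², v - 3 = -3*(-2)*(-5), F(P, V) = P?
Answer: 17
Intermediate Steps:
v = -27 (v = 3 - 3*(-2)*(-5) = 3 + 6*(-5) = 3 - 30 = -27)
K = -1 (K = -(-4 + 2)²/4 = -¼*(-2)² = -¼*4 = -1)
x(j, M) = 1
(K*x(v, 1))*(-17) = -1*1*(-17) = -1*(-17) = 17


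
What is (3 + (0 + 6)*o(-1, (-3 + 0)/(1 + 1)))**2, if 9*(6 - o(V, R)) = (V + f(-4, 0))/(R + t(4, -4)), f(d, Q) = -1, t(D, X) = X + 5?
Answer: 11881/9 ≈ 1320.1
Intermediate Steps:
t(D, X) = 5 + X
o(V, R) = 6 - (-1 + V)/(9*(1 + R)) (o(V, R) = 6 - (V - 1)/(9*(R + (5 - 4))) = 6 - (-1 + V)/(9*(R + 1)) = 6 - (-1 + V)/(9*(1 + R)))
(3 + (0 + 6)*o(-1, (-3 + 0)/(1 + 1)))**2 = (3 + (0 + 6)*((55 - 1*(-1) + 54*((-3 + 0)/(1 + 1)))/(9*(1 + (-3 + 0)/(1 + 1)))))**2 = (3 + 6*((55 + 1 + 54*(-3/2))/(9*(1 - 3/2))))**2 = (3 + 6*((55 + 1 - 81)/(9*(-1/2))))**2 = (3 + 6*((1/9)*(-2)*(-25)))**2 = (3 + 6*(50/9))**2 = (3 + 100/3)**2 = (109/3)**2 = 11881/9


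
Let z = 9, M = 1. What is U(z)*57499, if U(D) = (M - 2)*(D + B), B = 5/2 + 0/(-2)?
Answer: -1322477/2 ≈ -6.6124e+5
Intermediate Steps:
B = 5/2 (B = 5*(1/2) + 0*(-1/2) = 5/2 + 0 = 5/2 ≈ 2.5000)
U(D) = -5/2 - D (U(D) = (1 - 2)*(D + 5/2) = -(5/2 + D) = -5/2 - D)
U(z)*57499 = (-5/2 - 1*9)*57499 = (-5/2 - 9)*57499 = -23/2*57499 = -1322477/2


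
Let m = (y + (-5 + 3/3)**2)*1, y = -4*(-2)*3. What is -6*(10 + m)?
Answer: -300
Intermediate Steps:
y = 24 (y = 8*3 = 24)
m = 40 (m = (24 + (-5 + 3/3)**2)*1 = (24 + (-5 + 3*(1/3))**2)*1 = (24 + (-5 + 1)**2)*1 = (24 + (-4)**2)*1 = (24 + 16)*1 = 40*1 = 40)
-6*(10 + m) = -6*(10 + 40) = -6*50 = -300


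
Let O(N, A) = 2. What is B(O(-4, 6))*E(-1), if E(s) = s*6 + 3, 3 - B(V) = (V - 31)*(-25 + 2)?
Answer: 1992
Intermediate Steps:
B(V) = -710 + 23*V (B(V) = 3 - (V - 31)*(-25 + 2) = 3 - (-31 + V)*(-23) = 3 - (713 - 23*V) = 3 + (-713 + 23*V) = -710 + 23*V)
E(s) = 3 + 6*s (E(s) = 6*s + 3 = 3 + 6*s)
B(O(-4, 6))*E(-1) = (-710 + 23*2)*(3 + 6*(-1)) = (-710 + 46)*(3 - 6) = -664*(-3) = 1992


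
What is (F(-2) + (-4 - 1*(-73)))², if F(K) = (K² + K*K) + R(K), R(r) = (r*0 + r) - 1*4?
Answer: 5041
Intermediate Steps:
R(r) = -4 + r (R(r) = (0 + r) - 4 = r - 4 = -4 + r)
F(K) = -4 + K + 2*K² (F(K) = (K² + K*K) + (-4 + K) = (K² + K²) + (-4 + K) = 2*K² + (-4 + K) = -4 + K + 2*K²)
(F(-2) + (-4 - 1*(-73)))² = ((-4 - 2 + 2*(-2)²) + (-4 - 1*(-73)))² = ((-4 - 2 + 2*4) + (-4 + 73))² = ((-4 - 2 + 8) + 69)² = (2 + 69)² = 71² = 5041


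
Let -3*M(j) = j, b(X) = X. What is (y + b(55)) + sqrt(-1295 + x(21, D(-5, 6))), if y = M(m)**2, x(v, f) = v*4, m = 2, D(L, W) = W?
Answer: 499/9 + I*sqrt(1211) ≈ 55.444 + 34.799*I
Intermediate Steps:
M(j) = -j/3
x(v, f) = 4*v
y = 4/9 (y = (-1/3*2)**2 = (-2/3)**2 = 4/9 ≈ 0.44444)
(y + b(55)) + sqrt(-1295 + x(21, D(-5, 6))) = (4/9 + 55) + sqrt(-1295 + 4*21) = 499/9 + sqrt(-1295 + 84) = 499/9 + sqrt(-1211) = 499/9 + I*sqrt(1211)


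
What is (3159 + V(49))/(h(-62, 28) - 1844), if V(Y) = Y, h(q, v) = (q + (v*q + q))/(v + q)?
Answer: -27268/15209 ≈ -1.7929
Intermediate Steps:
h(q, v) = (2*q + q*v)/(q + v) (h(q, v) = (q + (q*v + q))/(q + v) = (q + (q + q*v))/(q + v) = (2*q + q*v)/(q + v))
(3159 + V(49))/(h(-62, 28) - 1844) = (3159 + 49)/(-62*(2 + 28)/(-62 + 28) - 1844) = 3208/(-62*30/(-34) - 1844) = 3208/(-62*(-1/34)*30 - 1844) = 3208/(930/17 - 1844) = 3208/(-30418/17) = 3208*(-17/30418) = -27268/15209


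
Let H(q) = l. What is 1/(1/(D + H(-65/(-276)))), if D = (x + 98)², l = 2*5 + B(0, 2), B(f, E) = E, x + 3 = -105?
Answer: 112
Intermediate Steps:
x = -108 (x = -3 - 105 = -108)
l = 12 (l = 2*5 + 2 = 10 + 2 = 12)
H(q) = 12
D = 100 (D = (-108 + 98)² = (-10)² = 100)
1/(1/(D + H(-65/(-276)))) = 1/(1/(100 + 12)) = 1/(1/112) = 112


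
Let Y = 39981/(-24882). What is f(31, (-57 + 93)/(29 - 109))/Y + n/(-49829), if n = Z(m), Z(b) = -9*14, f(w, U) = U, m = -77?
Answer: 1876559787/6640710830 ≈ 0.28258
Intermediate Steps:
Z(b) = -126
Y = -13327/8294 (Y = 39981*(-1/24882) = -13327/8294 ≈ -1.6068)
n = -126
f(31, (-57 + 93)/(29 - 109))/Y + n/(-49829) = ((-57 + 93)/(29 - 109))/(-13327/8294) - 126/(-49829) = (36/(-80))*(-8294/13327) - 126*(-1/49829) = (36*(-1/80))*(-8294/13327) + 126/49829 = -9/20*(-8294/13327) + 126/49829 = 37323/133270 + 126/49829 = 1876559787/6640710830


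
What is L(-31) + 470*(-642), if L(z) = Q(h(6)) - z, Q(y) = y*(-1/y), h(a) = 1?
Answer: -301710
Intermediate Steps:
Q(y) = -1
L(z) = -1 - z
L(-31) + 470*(-642) = (-1 - 1*(-31)) + 470*(-642) = (-1 + 31) - 301740 = 30 - 301740 = -301710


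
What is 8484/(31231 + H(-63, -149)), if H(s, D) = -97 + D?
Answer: 8484/30985 ≈ 0.27381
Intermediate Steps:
8484/(31231 + H(-63, -149)) = 8484/(31231 + (-97 - 149)) = 8484/(31231 - 246) = 8484/30985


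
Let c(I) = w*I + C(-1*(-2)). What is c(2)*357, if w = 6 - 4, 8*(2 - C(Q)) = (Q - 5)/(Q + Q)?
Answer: 69615/32 ≈ 2175.5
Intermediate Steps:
C(Q) = 2 - (-5 + Q)/(16*Q) (C(Q) = 2 - (Q - 5)/(8*(Q + Q)) = 2 - (-5 + Q)/(8*(2*Q)) = 2 - (-5 + Q)*1/(2*Q)/8 = 2 - (-5 + Q)/(16*Q))
w = 2
c(I) = 67/32 + 2*I (c(I) = 2*I + (5 + 31*(-1*(-2)))/(16*((-1*(-2)))) = 2*I + (1/16)*(5 + 31*2)/2 = 2*I + (1/16)*(1/2)*(5 + 62) = 2*I + (1/16)*(1/2)*67 = 2*I + 67/32 = 67/32 + 2*I)
c(2)*357 = (67/32 + 2*2)*357 = (67/32 + 4)*357 = (195/32)*357 = 69615/32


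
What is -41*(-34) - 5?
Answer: 1389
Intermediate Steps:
-41*(-34) - 5 = 1394 - 5 = 1389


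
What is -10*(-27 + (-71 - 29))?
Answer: 1270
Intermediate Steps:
-10*(-27 + (-71 - 29)) = -10*(-27 - 100) = -10*(-127) = 1270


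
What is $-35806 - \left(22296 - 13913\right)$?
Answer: $-44189$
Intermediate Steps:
$-35806 - \left(22296 - 13913\right) = -35806 - 8383 = -44189$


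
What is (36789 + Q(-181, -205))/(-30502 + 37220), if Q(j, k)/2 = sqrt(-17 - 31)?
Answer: 36789/6718 + 4*I*sqrt(3)/3359 ≈ 5.4762 + 0.0020626*I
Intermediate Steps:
Q(j, k) = 8*I*sqrt(3) (Q(j, k) = 2*sqrt(-17 - 31) = 2*sqrt(-48) = 2*(4*I*sqrt(3)) = 8*I*sqrt(3))
(36789 + Q(-181, -205))/(-30502 + 37220) = (36789 + 8*I*sqrt(3))/(-30502 + 37220) = (36789 + 8*I*sqrt(3))/6718 = (36789 + 8*I*sqrt(3))*(1/6718) = 36789/6718 + 4*I*sqrt(3)/3359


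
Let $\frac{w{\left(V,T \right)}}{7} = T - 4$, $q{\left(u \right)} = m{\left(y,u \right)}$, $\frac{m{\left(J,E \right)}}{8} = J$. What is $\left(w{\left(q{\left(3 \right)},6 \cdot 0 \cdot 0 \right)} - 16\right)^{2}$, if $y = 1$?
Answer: $1936$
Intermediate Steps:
$m{\left(J,E \right)} = 8 J$
$q{\left(u \right)} = 8$ ($q{\left(u \right)} = 8 \cdot 1 = 8$)
$w{\left(V,T \right)} = -28 + 7 T$ ($w{\left(V,T \right)} = 7 \left(T - 4\right) = 7 \left(-4 + T\right) = -28 + 7 T$)
$\left(w{\left(q{\left(3 \right)},6 \cdot 0 \cdot 0 \right)} - 16\right)^{2} = \left(\left(-28 + 7 \cdot 6 \cdot 0 \cdot 0\right) - 16\right)^{2} = \left(\left(-28 + 7 \cdot 0 \cdot 0\right) - 16\right)^{2} = \left(\left(-28 + 7 \cdot 0\right) - 16\right)^{2} = \left(\left(-28 + 0\right) - 16\right)^{2} = \left(-28 - 16\right)^{2} = \left(-44\right)^{2} = 1936$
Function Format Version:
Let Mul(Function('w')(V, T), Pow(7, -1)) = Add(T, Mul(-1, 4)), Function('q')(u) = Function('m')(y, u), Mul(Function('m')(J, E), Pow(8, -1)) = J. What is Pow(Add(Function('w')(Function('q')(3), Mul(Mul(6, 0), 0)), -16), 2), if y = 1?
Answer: 1936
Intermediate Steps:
Function('m')(J, E) = Mul(8, J)
Function('q')(u) = 8 (Function('q')(u) = Mul(8, 1) = 8)
Function('w')(V, T) = Add(-28, Mul(7, T)) (Function('w')(V, T) = Mul(7, Add(T, Mul(-1, 4))) = Mul(7, Add(T, -4)) = Mul(7, Add(-4, T)) = Add(-28, Mul(7, T)))
Pow(Add(Function('w')(Function('q')(3), Mul(Mul(6, 0), 0)), -16), 2) = Pow(Add(Add(-28, Mul(7, Mul(Mul(6, 0), 0))), -16), 2) = Pow(Add(Add(-28, Mul(7, Mul(0, 0))), -16), 2) = Pow(Add(Add(-28, Mul(7, 0)), -16), 2) = Pow(Add(Add(-28, 0), -16), 2) = Pow(Add(-28, -16), 2) = Pow(-44, 2) = 1936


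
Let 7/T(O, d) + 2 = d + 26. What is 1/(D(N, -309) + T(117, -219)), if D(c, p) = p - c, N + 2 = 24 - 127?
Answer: -195/39787 ≈ -0.0049011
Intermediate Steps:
T(O, d) = 7/(24 + d) (T(O, d) = 7/(-2 + (d + 26)) = 7/(-2 + (26 + d)) = 7/(24 + d))
N = -105 (N = -2 + (24 - 127) = -2 - 103 = -105)
1/(D(N, -309) + T(117, -219)) = 1/((-309 - 1*(-105)) + 7/(24 - 219)) = 1/((-309 + 105) + 7/(-195)) = 1/(-204 + 7*(-1/195)) = 1/(-204 - 7/195) = 1/(-39787/195) = -195/39787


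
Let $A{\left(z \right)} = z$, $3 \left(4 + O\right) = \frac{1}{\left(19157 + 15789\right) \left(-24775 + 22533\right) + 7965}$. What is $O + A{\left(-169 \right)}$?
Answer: $- \frac{40658961874}{235022901} \approx -173.0$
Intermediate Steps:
$O = - \frac{940091605}{235022901}$ ($O = -4 + \frac{1}{3 \left(\left(19157 + 15789\right) \left(-24775 + 22533\right) + 7965\right)} = -4 + \frac{1}{3 \left(34946 \left(-2242\right) + 7965\right)} = -4 + \frac{1}{3 \left(-78348932 + 7965\right)} = -4 + \frac{1}{3 \left(-78340967\right)} = -4 + \frac{1}{3} \left(- \frac{1}{78340967}\right) = -4 - \frac{1}{235022901} = - \frac{940091605}{235022901} \approx -4.0$)
$O + A{\left(-169 \right)} = - \frac{940091605}{235022901} - 169 = - \frac{40658961874}{235022901}$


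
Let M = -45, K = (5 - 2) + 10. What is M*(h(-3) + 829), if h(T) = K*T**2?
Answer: -42570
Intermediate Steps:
K = 13 (K = 3 + 10 = 13)
h(T) = 13*T**2
M*(h(-3) + 829) = -45*(13*(-3)**2 + 829) = -45*(13*9 + 829) = -45*(117 + 829) = -45*946 = -42570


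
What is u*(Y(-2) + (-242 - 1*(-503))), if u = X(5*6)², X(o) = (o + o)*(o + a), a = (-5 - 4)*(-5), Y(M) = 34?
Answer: 5973750000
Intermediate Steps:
a = 45 (a = -9*(-5) = 45)
X(o) = 2*o*(45 + o) (X(o) = (o + o)*(o + 45) = (2*o)*(45 + o) = 2*o*(45 + o))
u = 20250000 (u = (2*(5*6)*(45 + 5*6))² = (2*30*(45 + 30))² = (2*30*75)² = 4500² = 20250000)
u*(Y(-2) + (-242 - 1*(-503))) = 20250000*(34 + (-242 - 1*(-503))) = 20250000*(34 + (-242 + 503)) = 20250000*(34 + 261) = 20250000*295 = 5973750000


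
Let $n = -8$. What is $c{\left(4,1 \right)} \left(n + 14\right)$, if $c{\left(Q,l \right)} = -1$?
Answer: $-6$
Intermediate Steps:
$c{\left(4,1 \right)} \left(n + 14\right) = - (-8 + 14) = \left(-1\right) 6 = -6$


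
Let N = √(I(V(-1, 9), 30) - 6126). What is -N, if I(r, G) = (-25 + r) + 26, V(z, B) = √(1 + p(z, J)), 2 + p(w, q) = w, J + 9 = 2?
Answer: -√(-6125 + I*√2) ≈ -0.0090351 - 78.262*I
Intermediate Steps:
J = -7 (J = -9 + 2 = -7)
p(w, q) = -2 + w
V(z, B) = √(-1 + z) (V(z, B) = √(1 + (-2 + z)) = √(-1 + z))
I(r, G) = 1 + r
N = √(-6125 + I*√2) (N = √((1 + √(-1 - 1)) - 6126) = √((1 + √(-2)) - 6126) = √((1 + I*√2) - 6126) = √(-6125 + I*√2) ≈ 0.009 + 78.262*I)
-N = -√(-6125 + I*√2)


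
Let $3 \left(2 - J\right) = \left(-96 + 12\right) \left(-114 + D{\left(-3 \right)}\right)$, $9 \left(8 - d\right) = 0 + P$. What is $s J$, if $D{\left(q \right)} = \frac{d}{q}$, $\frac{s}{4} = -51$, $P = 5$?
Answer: $\frac{5984408}{9} \approx 6.6493 \cdot 10^{5}$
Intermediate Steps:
$d = \frac{67}{9}$ ($d = 8 - \frac{0 + 5}{9} = 8 - \frac{5}{9} = \frac{67}{9} \approx 7.4444$)
$s = -204$ ($s = 4 \left(-51\right) = -204$)
$D{\left(q \right)} = \frac{67}{9 q}$
$J = - \frac{88006}{27}$ ($J = 2 - \frac{\left(-96 + 12\right) \left(-114 + \frac{67}{9 \left(-3\right)}\right)}{3} = 2 - \frac{\left(-84\right) \left(-114 + \frac{67}{9} \left(- \frac{1}{3}\right)\right)}{3} = 2 - \frac{\left(-84\right) \left(-114 - \frac{67}{27}\right)}{3} = 2 - \frac{\left(-84\right) \left(- \frac{3145}{27}\right)}{3} = 2 - \frac{88060}{27} = - \frac{88006}{27} \approx -3259.5$)
$s J = \left(-204\right) \left(- \frac{88006}{27}\right) = \frac{5984408}{9}$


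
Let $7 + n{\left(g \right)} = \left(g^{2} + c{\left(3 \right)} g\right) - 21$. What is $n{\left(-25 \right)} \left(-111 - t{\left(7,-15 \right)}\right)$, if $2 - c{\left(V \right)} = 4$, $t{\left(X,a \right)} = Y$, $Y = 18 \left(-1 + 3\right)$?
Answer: $-95109$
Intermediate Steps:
$Y = 36$ ($Y = 18 \cdot 2 = 36$)
$t{\left(X,a \right)} = 36$
$c{\left(V \right)} = -2$ ($c{\left(V \right)} = 2 - 4 = -2$)
$n{\left(g \right)} = -28 + g^{2} - 2 g$ ($n{\left(g \right)} = -7 - \left(21 - g^{2} + 2 g\right) = -28 + g^{2} - 2 g$)
$n{\left(-25 \right)} \left(-111 - t{\left(7,-15 \right)}\right) = \left(-28 + \left(-25\right)^{2} - -50\right) \left(-111 - 36\right) = \left(-28 + 625 + 50\right) \left(-111 - 36\right) = 647 \left(-147\right) = -95109$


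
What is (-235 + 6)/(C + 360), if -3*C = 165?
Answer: -229/305 ≈ -0.75082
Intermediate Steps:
C = -55 (C = -1/3*165 = -55)
(-235 + 6)/(C + 360) = (-235 + 6)/(-55 + 360) = -229/305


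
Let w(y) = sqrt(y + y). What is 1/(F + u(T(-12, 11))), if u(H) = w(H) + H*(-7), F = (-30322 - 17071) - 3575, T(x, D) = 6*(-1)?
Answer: -25463/1296728744 - I*sqrt(3)/1296728744 ≈ -1.9636e-5 - 1.3357e-9*I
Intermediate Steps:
T(x, D) = -6
F = -50968 (F = -47393 - 3575 = -50968)
w(y) = sqrt(2)*sqrt(y) (w(y) = sqrt(2*y) = sqrt(2)*sqrt(y))
u(H) = -7*H + sqrt(2)*sqrt(H) (u(H) = sqrt(2)*sqrt(H) + H*(-7) = sqrt(2)*sqrt(H) - 7*H = -7*H + sqrt(2)*sqrt(H))
1/(F + u(T(-12, 11))) = 1/(-50968 + (-7*(-6) + sqrt(2)*sqrt(-6))) = 1/(-50968 + (42 + sqrt(2)*(I*sqrt(6)))) = 1/(-50968 + (42 + 2*I*sqrt(3))) = 1/(-50926 + 2*I*sqrt(3))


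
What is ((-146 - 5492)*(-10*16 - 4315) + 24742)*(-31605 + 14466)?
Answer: -432841880088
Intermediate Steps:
((-146 - 5492)*(-10*16 - 4315) + 24742)*(-31605 + 14466) = (-5638*(-160 - 4315) + 24742)*(-17139) = (-5638*(-4475) + 24742)*(-17139) = (25230050 + 24742)*(-17139) = 25254792*(-17139) = -432841880088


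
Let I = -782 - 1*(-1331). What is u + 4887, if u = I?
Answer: 5436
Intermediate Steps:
I = 549 (I = -782 + 1331 = 549)
u = 549
u + 4887 = 549 + 4887 = 5436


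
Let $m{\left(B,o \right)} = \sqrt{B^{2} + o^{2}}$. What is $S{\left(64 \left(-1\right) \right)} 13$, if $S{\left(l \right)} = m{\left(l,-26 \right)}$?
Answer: $26 \sqrt{1193} \approx 898.04$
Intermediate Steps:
$S{\left(l \right)} = \sqrt{676 + l^{2}}$ ($S{\left(l \right)} = \sqrt{l^{2} + \left(-26\right)^{2}} = \sqrt{l^{2} + 676} = \sqrt{676 + l^{2}}$)
$S{\left(64 \left(-1\right) \right)} 13 = \sqrt{676 + \left(64 \left(-1\right)\right)^{2}} \cdot 13 = \sqrt{676 + \left(-64\right)^{2}} \cdot 13 = \sqrt{676 + 4096} \cdot 13 = \sqrt{4772} \cdot 13 = 2 \sqrt{1193} \cdot 13 = 26 \sqrt{1193}$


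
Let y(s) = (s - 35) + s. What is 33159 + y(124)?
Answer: 33372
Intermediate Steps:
y(s) = -35 + 2*s (y(s) = (-35 + s) + s = -35 + 2*s)
33159 + y(124) = 33159 + (-35 + 2*124) = 33159 + (-35 + 248) = 33159 + 213 = 33372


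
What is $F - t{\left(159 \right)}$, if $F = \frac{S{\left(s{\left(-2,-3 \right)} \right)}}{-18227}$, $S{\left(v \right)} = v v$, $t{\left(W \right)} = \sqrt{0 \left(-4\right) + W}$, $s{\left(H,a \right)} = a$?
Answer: $- \frac{9}{18227} - \sqrt{159} \approx -12.61$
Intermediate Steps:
$t{\left(W \right)} = \sqrt{W}$ ($t{\left(W \right)} = \sqrt{0 + W} = \sqrt{W}$)
$S{\left(v \right)} = v^{2}$
$F = - \frac{9}{18227}$ ($F = \frac{\left(-3\right)^{2}}{-18227} = 9 \left(- \frac{1}{18227}\right) = - \frac{9}{18227} \approx -0.00049377$)
$F - t{\left(159 \right)} = - \frac{9}{18227} - \sqrt{159}$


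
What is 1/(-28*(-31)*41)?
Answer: 1/35588 ≈ 2.8099e-5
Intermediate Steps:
1/(-28*(-31)*41) = 1/(868*41) = 1/35588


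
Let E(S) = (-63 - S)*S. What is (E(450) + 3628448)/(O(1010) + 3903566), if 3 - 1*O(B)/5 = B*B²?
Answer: -3397598/5147601419 ≈ -0.00066003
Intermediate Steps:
O(B) = 15 - 5*B³ (O(B) = 15 - 5*B*B² = 15 - 5*B³)
E(S) = S*(-63 - S)
(E(450) + 3628448)/(O(1010) + 3903566) = (-1*450*(63 + 450) + 3628448)/((15 - 5*1010³) + 3903566) = (-1*450*513 + 3628448)/((15 - 5*1030301000) + 3903566) = (-230850 + 3628448)/((15 - 5151505000) + 3903566) = 3397598/(-5151504985 + 3903566) = 3397598/(-5147601419) = 3397598*(-1/5147601419) = -3397598/5147601419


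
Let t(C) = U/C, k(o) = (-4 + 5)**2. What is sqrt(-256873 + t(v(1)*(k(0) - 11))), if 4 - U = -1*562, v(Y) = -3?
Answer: 2*I*sqrt(14448045)/15 ≈ 506.81*I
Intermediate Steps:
k(o) = 1 (k(o) = 1**2 = 1)
U = 566 (U = 4 - (-1)*562 = 4 - 1*(-562) = 4 + 562 = 566)
t(C) = 566/C
sqrt(-256873 + t(v(1)*(k(0) - 11))) = sqrt(-256873 + 566/((-3*(1 - 11)))) = sqrt(-256873 + 566/((-3*(-10)))) = sqrt(-256873 + 566/30) = sqrt(-256873 + 566*(1/30)) = sqrt(-256873 + 283/15) = sqrt(-3852812/15) = 2*I*sqrt(14448045)/15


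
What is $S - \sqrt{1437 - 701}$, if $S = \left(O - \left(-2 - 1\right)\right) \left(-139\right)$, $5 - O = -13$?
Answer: $-2919 - 4 \sqrt{46} \approx -2946.1$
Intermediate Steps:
$O = 18$ ($O = 5 - -13 = 5 + 13 = 18$)
$S = -2919$ ($S = \left(18 - \left(-2 - 1\right)\right) \left(-139\right) = \left(18 - -3\right) \left(-139\right) = \left(18 + 3\right) \left(-139\right) = 21 \left(-139\right) = -2919$)
$S - \sqrt{1437 - 701} = -2919 - \sqrt{1437 - 701} = -2919 - \sqrt{736} = -2919 - 4 \sqrt{46}$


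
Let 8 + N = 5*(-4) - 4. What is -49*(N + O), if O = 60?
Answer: -1372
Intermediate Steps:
N = -32 (N = -8 + (5*(-4) - 4) = -8 + (-20 - 4) = -8 - 24 = -32)
-49*(N + O) = -49*(-32 + 60) = -49*28 = -1372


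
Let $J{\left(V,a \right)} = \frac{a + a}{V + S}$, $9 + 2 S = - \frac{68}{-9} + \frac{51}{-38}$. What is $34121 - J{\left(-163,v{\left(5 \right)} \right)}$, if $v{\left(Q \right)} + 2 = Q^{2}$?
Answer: $\frac{3836767309}{112445} \approx 34121.0$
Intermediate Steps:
$v{\left(Q \right)} = -2 + Q^{2}$
$S = - \frac{953}{684}$ ($S = - \frac{9}{2} + \frac{- \frac{68}{-9} + \frac{51}{-38}}{2} = - \frac{9}{2} + \frac{\left(-68\right) \left(- \frac{1}{9}\right) + 51 \left(- \frac{1}{38}\right)}{2} = - \frac{9}{2} + \frac{\frac{68}{9} - \frac{51}{38}}{2} = - \frac{9}{2} + \frac{1}{2} \cdot \frac{2125}{342} = - \frac{9}{2} + \frac{2125}{684} = - \frac{953}{684} \approx -1.3933$)
$J{\left(V,a \right)} = \frac{2 a}{- \frac{953}{684} + V}$ ($J{\left(V,a \right)} = \frac{a + a}{V - \frac{953}{684}} = \frac{2 a}{- \frac{953}{684} + V}$)
$34121 - J{\left(-163,v{\left(5 \right)} \right)} = 34121 - \frac{1368 \left(-2 + 5^{2}\right)}{-953 + 684 \left(-163\right)} = 34121 - \frac{1368 \left(-2 + 25\right)}{-953 - 111492} = 34121 - 1368 \cdot 23 \frac{1}{-112445} = 34121 - 1368 \cdot 23 \left(- \frac{1}{112445}\right) = 34121 - - \frac{31464}{112445} = 34121 + \frac{31464}{112445} = \frac{3836767309}{112445}$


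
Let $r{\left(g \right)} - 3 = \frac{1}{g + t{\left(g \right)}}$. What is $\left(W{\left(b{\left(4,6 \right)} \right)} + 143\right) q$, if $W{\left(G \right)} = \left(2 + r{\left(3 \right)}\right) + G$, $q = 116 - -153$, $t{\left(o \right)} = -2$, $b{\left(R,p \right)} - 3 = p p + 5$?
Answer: $51917$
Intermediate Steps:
$b{\left(R,p \right)} = 8 + p^{2}$ ($b{\left(R,p \right)} = 3 + \left(p p + 5\right) = 3 + \left(p^{2} + 5\right) = 3 + \left(5 + p^{2}\right) = 8 + p^{2}$)
$r{\left(g \right)} = 3 + \frac{1}{-2 + g}$ ($r{\left(g \right)} = 3 + \frac{1}{g - 2} = 3 + \frac{1}{-2 + g}$)
$q = 269$ ($q = 116 + 153 = 269$)
$W{\left(G \right)} = 6 + G$ ($W{\left(G \right)} = \left(2 + \frac{-5 + 3 \cdot 3}{-2 + 3}\right) + G = \left(2 + \frac{-5 + 9}{1}\right) + G = \left(2 + 1 \cdot 4\right) + G = \left(2 + 4\right) + G = 6 + G$)
$\left(W{\left(b{\left(4,6 \right)} \right)} + 143\right) q = \left(\left(6 + \left(8 + 6^{2}\right)\right) + 143\right) 269 = \left(\left(6 + \left(8 + 36\right)\right) + 143\right) 269 = \left(\left(6 + 44\right) + 143\right) 269 = \left(50 + 143\right) 269 = 193 \cdot 269 = 51917$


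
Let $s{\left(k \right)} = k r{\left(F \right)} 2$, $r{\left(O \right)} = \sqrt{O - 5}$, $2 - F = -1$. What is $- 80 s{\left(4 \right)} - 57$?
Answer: $-57 - 640 i \sqrt{2} \approx -57.0 - 905.1 i$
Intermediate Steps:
$F = 3$ ($F = 2 - -1 = 2 + 1 = 3$)
$r{\left(O \right)} = \sqrt{-5 + O}$
$s{\left(k \right)} = 2 i k \sqrt{2}$ ($s{\left(k \right)} = k \sqrt{-5 + 3} \cdot 2 = k \sqrt{-2} \cdot 2 = k i \sqrt{2} \cdot 2 = i k \sqrt{2} \cdot 2 = 2 i k \sqrt{2}$)
$- 80 s{\left(4 \right)} - 57 = - 80 \cdot 2 i 4 \sqrt{2} - 57 = - 80 \cdot 8 i \sqrt{2} - 57 = - 640 i \sqrt{2} - 57 = -57 - 640 i \sqrt{2}$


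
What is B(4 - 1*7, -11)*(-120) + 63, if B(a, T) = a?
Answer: 423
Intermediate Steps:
B(4 - 1*7, -11)*(-120) + 63 = (4 - 1*7)*(-120) + 63 = (4 - 7)*(-120) + 63 = -3*(-120) + 63 = 360 + 63 = 423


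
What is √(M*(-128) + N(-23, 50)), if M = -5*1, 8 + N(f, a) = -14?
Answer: √618 ≈ 24.860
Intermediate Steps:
N(f, a) = -22 (N(f, a) = -8 - 14 = -22)
M = -5
√(M*(-128) + N(-23, 50)) = √(-5*(-128) - 22) = √(640 - 22) = √618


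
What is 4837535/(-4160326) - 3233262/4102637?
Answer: -33298074043207/17068307379662 ≈ -1.9509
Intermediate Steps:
4837535/(-4160326) - 3233262/4102637 = 4837535*(-1/4160326) - 3233262*1/4102637 = -4837535/4160326 - 3233262/4102637 = -33298074043207/17068307379662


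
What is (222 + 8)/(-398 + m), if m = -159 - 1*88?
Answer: -46/129 ≈ -0.35659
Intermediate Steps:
m = -247 (m = -159 - 88 = -247)
(222 + 8)/(-398 + m) = (222 + 8)/(-398 - 247) = 230/(-645) = 230*(-1/645) = -46/129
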